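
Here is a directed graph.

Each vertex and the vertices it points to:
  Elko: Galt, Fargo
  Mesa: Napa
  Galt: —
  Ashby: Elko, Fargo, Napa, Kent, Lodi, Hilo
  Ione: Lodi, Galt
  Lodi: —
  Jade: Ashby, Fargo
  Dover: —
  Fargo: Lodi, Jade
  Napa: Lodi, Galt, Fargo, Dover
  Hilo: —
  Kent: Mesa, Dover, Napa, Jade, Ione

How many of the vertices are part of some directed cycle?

7

A vertex is on a directed cycle iff it belongs to a strongly connected component of size ≥ 2 (or has a self-loop).
The vertices on cycles are {Elko, Jade, Kent, Mesa, Napa, Ashby, Fargo} — 7 in total.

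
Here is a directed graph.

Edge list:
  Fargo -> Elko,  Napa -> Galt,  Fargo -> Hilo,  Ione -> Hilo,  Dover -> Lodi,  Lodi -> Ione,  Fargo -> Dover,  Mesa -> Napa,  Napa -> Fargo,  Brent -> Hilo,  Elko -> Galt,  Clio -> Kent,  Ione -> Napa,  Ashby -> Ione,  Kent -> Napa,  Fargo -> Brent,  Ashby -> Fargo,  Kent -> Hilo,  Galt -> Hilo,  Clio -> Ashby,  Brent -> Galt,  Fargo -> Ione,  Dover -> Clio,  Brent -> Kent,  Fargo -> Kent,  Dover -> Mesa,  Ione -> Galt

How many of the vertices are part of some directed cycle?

A vertex is on a directed cycle iff it belongs to a strongly connected component of size ≥ 2 (or has a self-loop).
The vertices on cycles are {Clio, Ione, Kent, Lodi, Mesa, Napa, Ashby, Brent, Dover, Fargo} — 10 in total.

10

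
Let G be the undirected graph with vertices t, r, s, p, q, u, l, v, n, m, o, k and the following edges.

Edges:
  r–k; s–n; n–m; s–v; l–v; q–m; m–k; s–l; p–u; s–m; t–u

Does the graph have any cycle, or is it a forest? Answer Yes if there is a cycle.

Yes

DFS, tracking each vertex's parent; an edge to a visited non-parent vertex closes a cycle.
Start from l:
visit l (parent –)
  visit v (parent l)
    v–l: parent, skip
    visit s (parent v)
      visit m (parent s)
        visit n (parent m)
          n–s: s visited and ≠ parent → cycle
Cycle: s – m – n – s.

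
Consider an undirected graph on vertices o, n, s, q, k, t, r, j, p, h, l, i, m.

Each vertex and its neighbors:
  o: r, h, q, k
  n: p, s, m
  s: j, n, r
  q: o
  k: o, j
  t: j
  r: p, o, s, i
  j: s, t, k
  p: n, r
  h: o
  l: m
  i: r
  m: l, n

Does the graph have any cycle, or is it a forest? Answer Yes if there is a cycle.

DFS, tracking each vertex's parent; an edge to a visited non-parent vertex closes a cycle.
Start from n:
visit n (parent –)
  visit p (parent n)
    p–n: parent, skip
    visit r (parent p)
      r–p: parent, skip
      visit o (parent r)
        o–r: parent, skip
        visit h (parent o)
          h–o: parent, skip
        visit q (parent o)
          q–o: parent, skip
        visit k (parent o)
          k–o: parent, skip
          visit j (parent k)
            visit s (parent j)
              s–j: parent, skip
              s–n: n visited and ≠ parent → cycle
Cycle: n – p – r – o – k – j – s – n.

Yes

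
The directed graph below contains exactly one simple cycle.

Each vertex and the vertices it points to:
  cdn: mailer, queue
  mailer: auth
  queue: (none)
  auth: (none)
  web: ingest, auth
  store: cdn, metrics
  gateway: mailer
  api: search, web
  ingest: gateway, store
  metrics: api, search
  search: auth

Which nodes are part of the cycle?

api, web, store, ingest, metrics

DFS with gray/black marking from ingest:
ingest gray
  gateway gray
    mailer gray
      auth gray
      auth black
    mailer black
  gateway black
  store gray
    cdn gray
      cdn→mailer: mailer black — skip
      queue gray
      queue black
    cdn black
    metrics gray
      api gray
        search gray
          search→auth: auth black — skip
        search black
        web gray
          web→ingest: ingest is gray → back edge
Back edge closes the cycle ingest → store → metrics → api → web → ingest; its vertices are {api, web, store, ingest, metrics}.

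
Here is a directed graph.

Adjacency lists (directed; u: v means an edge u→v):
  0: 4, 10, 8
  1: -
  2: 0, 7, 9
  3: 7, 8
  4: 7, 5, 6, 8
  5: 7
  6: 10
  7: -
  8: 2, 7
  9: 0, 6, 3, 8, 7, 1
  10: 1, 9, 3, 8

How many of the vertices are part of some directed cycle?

8

A vertex is on a directed cycle iff it belongs to a strongly connected component of size ≥ 2 (or has a self-loop).
The vertices on cycles are {0, 2, 3, 4, 6, 8, 9, 10} — 8 in total.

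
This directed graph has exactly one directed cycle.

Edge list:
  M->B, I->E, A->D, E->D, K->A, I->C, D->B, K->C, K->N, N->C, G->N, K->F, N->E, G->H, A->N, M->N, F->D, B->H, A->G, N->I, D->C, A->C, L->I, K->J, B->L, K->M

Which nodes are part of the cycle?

B, D, E, I, L

DFS with gray/black marking from B:
B gray
  H gray
  H black
  L gray
    I gray
      E gray
        D gray
          D→B: B is gray → back edge
Back edge closes the cycle B → L → I → E → D → B; its vertices are {B, D, E, I, L}.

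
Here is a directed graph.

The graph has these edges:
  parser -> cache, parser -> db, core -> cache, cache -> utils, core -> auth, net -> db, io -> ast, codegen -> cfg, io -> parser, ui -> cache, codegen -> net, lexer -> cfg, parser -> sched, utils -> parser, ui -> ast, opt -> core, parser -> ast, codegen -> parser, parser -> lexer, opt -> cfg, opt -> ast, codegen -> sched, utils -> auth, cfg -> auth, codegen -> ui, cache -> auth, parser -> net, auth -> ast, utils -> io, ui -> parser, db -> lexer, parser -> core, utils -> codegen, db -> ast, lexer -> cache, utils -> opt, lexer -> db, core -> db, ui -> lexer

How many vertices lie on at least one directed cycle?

11

A vertex is on a directed cycle iff it belongs to a strongly connected component of size ≥ 2 (or has a self-loop).
The vertices on cycles are {db, io, ui, net, opt, core, cache, lexer, utils, parser, codegen} — 11 in total.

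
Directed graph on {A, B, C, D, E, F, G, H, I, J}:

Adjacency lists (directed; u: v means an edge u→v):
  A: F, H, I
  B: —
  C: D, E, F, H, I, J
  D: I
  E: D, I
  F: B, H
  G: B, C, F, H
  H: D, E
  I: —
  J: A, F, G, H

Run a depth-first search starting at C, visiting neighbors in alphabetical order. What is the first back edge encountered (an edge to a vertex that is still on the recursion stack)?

G→C

DFS from C (visiting neighbors in alphabetical order); mark gray on enter, black on exit:
C gray
  D gray
    I gray
    I black
  D black
  E gray
    E→D: D black — skip
    E→I: I black — skip
  E black
  F gray
    B gray
    B black
    H gray
      H→D: D black — skip
      H→E: E black — skip
    H black
  F black
  C→H: H black — skip
  C→I: I black — skip
  J gray
    A gray
      A→F: F black — skip
      A→H: H black — skip
      A→I: I black — skip
    A black
    J→F: F black — skip
    G gray
      G→B: B black — skip
      G→C: C is gray → back edge
First back edge: G → C.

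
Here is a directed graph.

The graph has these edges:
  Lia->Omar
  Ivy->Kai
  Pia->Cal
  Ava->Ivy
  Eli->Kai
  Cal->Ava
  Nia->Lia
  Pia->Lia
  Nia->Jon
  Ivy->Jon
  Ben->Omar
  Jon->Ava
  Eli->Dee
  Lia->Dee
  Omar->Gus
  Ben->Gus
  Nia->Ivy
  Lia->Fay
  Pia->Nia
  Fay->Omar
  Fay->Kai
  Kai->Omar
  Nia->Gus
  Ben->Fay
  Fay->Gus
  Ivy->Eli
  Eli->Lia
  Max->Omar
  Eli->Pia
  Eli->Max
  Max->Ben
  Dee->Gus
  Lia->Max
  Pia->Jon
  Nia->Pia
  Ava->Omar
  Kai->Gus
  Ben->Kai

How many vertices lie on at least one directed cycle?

7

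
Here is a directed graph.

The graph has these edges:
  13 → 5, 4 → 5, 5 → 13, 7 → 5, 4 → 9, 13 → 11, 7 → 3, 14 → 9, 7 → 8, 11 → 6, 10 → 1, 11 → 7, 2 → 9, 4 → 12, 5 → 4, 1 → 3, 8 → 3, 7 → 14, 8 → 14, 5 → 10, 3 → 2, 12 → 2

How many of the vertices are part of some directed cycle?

5

A vertex is on a directed cycle iff it belongs to a strongly connected component of size ≥ 2 (or has a self-loop).
The vertices on cycles are {4, 5, 7, 11, 13} — 5 in total.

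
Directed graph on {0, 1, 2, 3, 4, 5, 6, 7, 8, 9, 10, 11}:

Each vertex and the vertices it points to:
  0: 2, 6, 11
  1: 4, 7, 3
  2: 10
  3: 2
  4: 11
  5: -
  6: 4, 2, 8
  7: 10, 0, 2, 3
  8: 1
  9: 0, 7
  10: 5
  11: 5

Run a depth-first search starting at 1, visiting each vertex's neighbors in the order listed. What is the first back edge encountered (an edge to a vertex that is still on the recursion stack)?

DFS from 1 (visiting each vertex's neighbors in the order listed); mark gray on enter, black on exit:
1 gray
  4 gray
    11 gray
      5 gray
      5 black
    11 black
  4 black
  7 gray
    10 gray
      10→5: 5 black — skip
    10 black
    0 gray
      2 gray
        2→10: 10 black — skip
      2 black
      6 gray
        6→4: 4 black — skip
        6→2: 2 black — skip
        8 gray
          8→1: 1 is gray → back edge
First back edge: 8 → 1.

8→1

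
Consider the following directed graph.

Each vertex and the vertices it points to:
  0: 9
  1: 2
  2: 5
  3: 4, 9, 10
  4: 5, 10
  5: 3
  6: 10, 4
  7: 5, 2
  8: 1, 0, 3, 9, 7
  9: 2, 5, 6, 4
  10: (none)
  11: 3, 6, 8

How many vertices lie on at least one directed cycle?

A vertex is on a directed cycle iff it belongs to a strongly connected component of size ≥ 2 (or has a self-loop).
The vertices on cycles are {2, 3, 4, 5, 6, 9} — 6 in total.

6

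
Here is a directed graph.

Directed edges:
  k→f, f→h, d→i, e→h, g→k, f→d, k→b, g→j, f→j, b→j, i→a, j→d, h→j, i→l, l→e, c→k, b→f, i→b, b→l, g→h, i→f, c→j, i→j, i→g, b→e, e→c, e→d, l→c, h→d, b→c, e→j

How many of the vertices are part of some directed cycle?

A vertex is on a directed cycle iff it belongs to a strongly connected component of size ≥ 2 (or has a self-loop).
The vertices on cycles are {b, c, d, e, f, g, h, i, j, k, l} — 11 in total.

11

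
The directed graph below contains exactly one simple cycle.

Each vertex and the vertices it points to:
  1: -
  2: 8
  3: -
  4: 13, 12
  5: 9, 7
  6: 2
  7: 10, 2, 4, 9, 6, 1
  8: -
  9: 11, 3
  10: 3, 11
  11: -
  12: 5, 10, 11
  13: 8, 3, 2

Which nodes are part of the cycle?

DFS with gray/black marking from 5:
5 gray
  9 gray
    11 gray
    11 black
    3 gray
    3 black
  9 black
  7 gray
    10 gray
      10→3: 3 black — skip
      10→11: 11 black — skip
    10 black
    2 gray
      8 gray
      8 black
    2 black
    4 gray
      13 gray
        13→8: 8 black — skip
        13→3: 3 black — skip
        13→2: 2 black — skip
      13 black
      12 gray
        12→5: 5 is gray → back edge
Back edge closes the cycle 5 → 7 → 4 → 12 → 5; its vertices are {4, 5, 7, 12}.

4, 5, 7, 12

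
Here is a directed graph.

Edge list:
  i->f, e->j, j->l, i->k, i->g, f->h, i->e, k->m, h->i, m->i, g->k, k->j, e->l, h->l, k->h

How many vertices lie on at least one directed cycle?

6

A vertex is on a directed cycle iff it belongs to a strongly connected component of size ≥ 2 (or has a self-loop).
The vertices on cycles are {f, g, h, i, k, m} — 6 in total.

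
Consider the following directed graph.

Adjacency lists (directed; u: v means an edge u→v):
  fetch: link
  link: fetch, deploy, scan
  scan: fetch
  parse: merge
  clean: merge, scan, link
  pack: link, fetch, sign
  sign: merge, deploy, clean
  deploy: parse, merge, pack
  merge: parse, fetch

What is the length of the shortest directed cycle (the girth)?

2

For each vertex v, BFS finds the shortest path from v back to v.
The shortest such closed walk is merge → parse → merge, length 2.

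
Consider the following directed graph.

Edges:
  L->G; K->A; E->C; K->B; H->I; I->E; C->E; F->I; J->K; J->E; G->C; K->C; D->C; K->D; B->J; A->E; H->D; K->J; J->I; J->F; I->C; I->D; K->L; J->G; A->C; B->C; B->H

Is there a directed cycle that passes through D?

D lies on a cycle iff there is a path from D back to itself.
Exploring from D, it never reaches itself; equivalently, its strongly connected component is a singleton.

No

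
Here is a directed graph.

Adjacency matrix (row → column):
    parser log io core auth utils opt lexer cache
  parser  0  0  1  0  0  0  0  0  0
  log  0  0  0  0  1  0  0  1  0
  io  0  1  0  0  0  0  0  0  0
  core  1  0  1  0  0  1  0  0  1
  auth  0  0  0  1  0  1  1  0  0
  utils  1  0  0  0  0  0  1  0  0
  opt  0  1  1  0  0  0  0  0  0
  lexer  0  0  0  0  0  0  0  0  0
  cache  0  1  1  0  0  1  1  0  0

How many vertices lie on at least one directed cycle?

A vertex is on a directed cycle iff it belongs to a strongly connected component of size ≥ 2 (or has a self-loop).
The vertices on cycles are {io, log, opt, auth, core, cache, utils, parser} — 8 in total.

8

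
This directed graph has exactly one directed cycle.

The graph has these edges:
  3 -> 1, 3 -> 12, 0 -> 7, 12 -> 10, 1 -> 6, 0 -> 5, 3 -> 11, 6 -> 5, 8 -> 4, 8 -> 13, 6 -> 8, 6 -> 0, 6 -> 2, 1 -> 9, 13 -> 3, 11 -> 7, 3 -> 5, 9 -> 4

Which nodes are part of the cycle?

1, 3, 6, 8, 13

DFS with gray/black marking from 3:
3 gray
  1 gray
    6 gray
      5 gray
      5 black
      0 gray
        0→5: 5 black — skip
        7 gray
        7 black
      0 black
      8 gray
        4 gray
        4 black
        13 gray
          13→3: 3 is gray → back edge
Back edge closes the cycle 3 → 1 → 6 → 8 → 13 → 3; its vertices are {1, 3, 6, 8, 13}.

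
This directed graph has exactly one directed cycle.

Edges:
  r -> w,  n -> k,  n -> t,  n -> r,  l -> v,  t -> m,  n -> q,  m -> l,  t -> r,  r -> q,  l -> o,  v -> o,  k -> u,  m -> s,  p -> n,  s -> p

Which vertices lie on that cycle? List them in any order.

DFS with gray/black marking from n:
n gray
  q gray
  q black
  k gray
    u gray
    u black
  k black
  r gray
    r→q: q black — skip
    w gray
    w black
  r black
  t gray
    t→r: r black — skip
    m gray
      s gray
        p gray
          p→n: n is gray → back edge
Back edge closes the cycle n → t → m → s → p → n; its vertices are {m, n, p, s, t}.

m, n, p, s, t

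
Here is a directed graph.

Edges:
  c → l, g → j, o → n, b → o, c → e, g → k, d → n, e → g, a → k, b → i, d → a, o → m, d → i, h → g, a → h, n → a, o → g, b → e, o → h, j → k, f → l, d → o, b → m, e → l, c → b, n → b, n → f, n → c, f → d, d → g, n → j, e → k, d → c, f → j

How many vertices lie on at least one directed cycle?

A vertex is on a directed cycle iff it belongs to a strongly connected component of size ≥ 2 (or has a self-loop).
The vertices on cycles are {b, c, d, f, n, o} — 6 in total.

6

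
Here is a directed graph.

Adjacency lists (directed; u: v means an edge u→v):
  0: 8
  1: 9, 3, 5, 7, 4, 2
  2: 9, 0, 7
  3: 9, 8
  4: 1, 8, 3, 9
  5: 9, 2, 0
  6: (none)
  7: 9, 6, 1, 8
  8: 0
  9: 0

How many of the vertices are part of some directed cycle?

A vertex is on a directed cycle iff it belongs to a strongly connected component of size ≥ 2 (or has a self-loop).
The vertices on cycles are {0, 1, 2, 4, 5, 7, 8} — 7 in total.

7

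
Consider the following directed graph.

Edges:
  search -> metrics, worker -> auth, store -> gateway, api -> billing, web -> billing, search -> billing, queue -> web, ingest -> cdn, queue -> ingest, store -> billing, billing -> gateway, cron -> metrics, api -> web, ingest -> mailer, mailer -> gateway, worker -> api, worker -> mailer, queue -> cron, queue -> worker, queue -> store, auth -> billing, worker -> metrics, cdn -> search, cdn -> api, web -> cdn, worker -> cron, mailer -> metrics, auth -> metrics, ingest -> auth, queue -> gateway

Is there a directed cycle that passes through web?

Yes

web is on a cycle iff web can reach itself via ≥1 edge.
web → cdn → api → web — yes.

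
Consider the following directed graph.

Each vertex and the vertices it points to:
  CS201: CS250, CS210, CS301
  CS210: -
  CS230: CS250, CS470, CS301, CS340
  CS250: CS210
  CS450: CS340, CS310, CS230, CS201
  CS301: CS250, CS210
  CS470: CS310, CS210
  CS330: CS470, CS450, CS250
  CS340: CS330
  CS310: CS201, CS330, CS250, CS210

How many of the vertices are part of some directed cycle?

A vertex is on a directed cycle iff it belongs to a strongly connected component of size ≥ 2 (or has a self-loop).
The vertices on cycles are {CS230, CS310, CS330, CS340, CS450, CS470} — 6 in total.

6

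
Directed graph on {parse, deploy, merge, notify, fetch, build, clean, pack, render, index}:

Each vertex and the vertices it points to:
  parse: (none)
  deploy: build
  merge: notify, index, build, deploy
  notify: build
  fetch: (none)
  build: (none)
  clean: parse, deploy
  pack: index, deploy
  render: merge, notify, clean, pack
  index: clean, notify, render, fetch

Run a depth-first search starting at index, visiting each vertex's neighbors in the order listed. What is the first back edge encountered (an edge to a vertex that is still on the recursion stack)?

merge->index

DFS from index (visiting each vertex's neighbors in the order listed); mark gray on enter, black on exit:
index gray
  clean gray
    parse gray
    parse black
    deploy gray
      build gray
      build black
    deploy black
  clean black
  notify gray
    notify→build: build black — skip
  notify black
  render gray
    merge gray
      merge→notify: notify black — skip
      merge→index: index is gray → back edge
First back edge: merge → index.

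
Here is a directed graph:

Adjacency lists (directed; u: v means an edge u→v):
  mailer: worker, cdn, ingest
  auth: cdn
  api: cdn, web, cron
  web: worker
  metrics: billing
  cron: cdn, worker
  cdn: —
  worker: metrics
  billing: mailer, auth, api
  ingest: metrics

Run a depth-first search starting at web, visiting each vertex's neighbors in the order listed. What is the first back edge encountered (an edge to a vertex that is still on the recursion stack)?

mailer->worker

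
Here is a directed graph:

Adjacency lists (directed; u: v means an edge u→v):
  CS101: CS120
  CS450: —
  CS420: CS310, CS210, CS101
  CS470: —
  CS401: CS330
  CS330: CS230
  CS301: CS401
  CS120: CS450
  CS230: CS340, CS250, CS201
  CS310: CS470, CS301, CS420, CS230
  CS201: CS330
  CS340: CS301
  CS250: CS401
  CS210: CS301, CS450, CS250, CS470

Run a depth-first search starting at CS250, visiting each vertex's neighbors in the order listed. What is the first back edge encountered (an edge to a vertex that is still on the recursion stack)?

DFS from CS250 (visiting each vertex's neighbors in the order listed); mark gray on enter, black on exit:
CS250 gray
  CS401 gray
    CS330 gray
      CS230 gray
        CS340 gray
          CS301 gray
            CS301→CS401: CS401 is gray → back edge
First back edge: CS301 → CS401.

CS301->CS401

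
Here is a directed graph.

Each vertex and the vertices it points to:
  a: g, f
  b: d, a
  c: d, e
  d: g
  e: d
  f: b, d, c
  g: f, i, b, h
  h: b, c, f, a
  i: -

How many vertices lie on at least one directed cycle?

8

A vertex is on a directed cycle iff it belongs to a strongly connected component of size ≥ 2 (or has a self-loop).
The vertices on cycles are {a, b, c, d, e, f, g, h} — 8 in total.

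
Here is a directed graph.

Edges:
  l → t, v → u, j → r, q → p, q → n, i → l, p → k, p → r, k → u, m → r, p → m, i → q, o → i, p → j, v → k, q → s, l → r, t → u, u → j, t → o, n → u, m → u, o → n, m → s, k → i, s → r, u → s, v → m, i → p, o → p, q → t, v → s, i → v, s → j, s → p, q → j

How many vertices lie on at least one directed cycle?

A vertex is on a directed cycle iff it belongs to a strongly connected component of size ≥ 2 (or has a self-loop).
The vertices on cycles are {i, k, l, m, n, o, p, q, s, t, u, v} — 12 in total.

12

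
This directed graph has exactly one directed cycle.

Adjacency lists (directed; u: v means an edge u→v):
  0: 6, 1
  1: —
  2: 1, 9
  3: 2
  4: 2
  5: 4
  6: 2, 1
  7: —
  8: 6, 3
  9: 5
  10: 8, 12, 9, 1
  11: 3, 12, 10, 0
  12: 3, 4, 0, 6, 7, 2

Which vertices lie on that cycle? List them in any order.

2, 4, 5, 9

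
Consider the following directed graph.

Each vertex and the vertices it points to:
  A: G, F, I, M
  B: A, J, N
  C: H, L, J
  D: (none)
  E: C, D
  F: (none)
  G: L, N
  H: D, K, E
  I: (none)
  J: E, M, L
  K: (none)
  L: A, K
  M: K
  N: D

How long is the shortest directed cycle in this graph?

3

For each vertex v, BFS finds the shortest path from v back to v.
The shortest such closed walk is J → E → C → J, length 3.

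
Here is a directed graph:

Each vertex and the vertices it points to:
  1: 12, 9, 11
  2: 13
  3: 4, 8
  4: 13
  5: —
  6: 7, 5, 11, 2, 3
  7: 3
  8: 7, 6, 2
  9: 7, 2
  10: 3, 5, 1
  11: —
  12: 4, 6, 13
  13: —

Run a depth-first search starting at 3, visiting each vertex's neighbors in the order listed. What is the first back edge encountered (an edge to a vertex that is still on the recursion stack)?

7→3

DFS from 3 (visiting each vertex's neighbors in the order listed); mark gray on enter, black on exit:
3 gray
  4 gray
    13 gray
    13 black
  4 black
  8 gray
    7 gray
      7→3: 3 is gray → back edge
First back edge: 7 → 3.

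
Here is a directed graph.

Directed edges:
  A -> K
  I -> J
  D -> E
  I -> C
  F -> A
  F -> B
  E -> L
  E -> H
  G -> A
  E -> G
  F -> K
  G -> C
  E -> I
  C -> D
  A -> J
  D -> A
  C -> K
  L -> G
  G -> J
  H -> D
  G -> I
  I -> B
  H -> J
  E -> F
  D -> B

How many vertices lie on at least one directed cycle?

7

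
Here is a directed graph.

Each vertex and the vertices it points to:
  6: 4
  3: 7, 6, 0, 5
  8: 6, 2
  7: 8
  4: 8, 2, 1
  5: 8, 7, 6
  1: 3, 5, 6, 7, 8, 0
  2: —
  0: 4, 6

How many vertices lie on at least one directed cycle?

8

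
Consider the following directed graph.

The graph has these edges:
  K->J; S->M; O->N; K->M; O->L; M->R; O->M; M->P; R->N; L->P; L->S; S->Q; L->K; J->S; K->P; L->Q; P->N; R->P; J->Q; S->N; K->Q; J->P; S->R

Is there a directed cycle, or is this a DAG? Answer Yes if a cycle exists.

No

DFS with white/gray/black marking, starting from O:
O gray
  M gray
    R gray
      N gray
      N black
      P gray
        P→N: N black — skip
      P black
    R black
    M→P: P black — skip
  M black
  O→N: N black — skip
  L gray
    Q gray
    Q black
    K gray
      K→M: M black — skip
      J gray
        J→P: P black — skip
        S gray
          S→N: N black — skip
          S→Q: Q black — skip
          S→R: R black — skip
          S→M: M black — skip
        S black
        J→Q: Q black — skip
      J black
      K→Q: Q black — skip
      K→P: P black — skip
    K black
    L→S: S black — skip
    L→P: P black — skip
  L black
O black
Every edge goes to a white or black vertex — no back edge, so the graph is acyclic.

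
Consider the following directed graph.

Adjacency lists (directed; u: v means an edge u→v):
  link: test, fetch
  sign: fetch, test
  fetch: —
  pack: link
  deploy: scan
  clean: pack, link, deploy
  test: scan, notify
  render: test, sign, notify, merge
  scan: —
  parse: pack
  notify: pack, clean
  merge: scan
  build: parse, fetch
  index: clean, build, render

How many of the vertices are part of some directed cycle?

5

A vertex is on a directed cycle iff it belongs to a strongly connected component of size ≥ 2 (or has a self-loop).
The vertices on cycles are {link, pack, test, clean, notify} — 5 in total.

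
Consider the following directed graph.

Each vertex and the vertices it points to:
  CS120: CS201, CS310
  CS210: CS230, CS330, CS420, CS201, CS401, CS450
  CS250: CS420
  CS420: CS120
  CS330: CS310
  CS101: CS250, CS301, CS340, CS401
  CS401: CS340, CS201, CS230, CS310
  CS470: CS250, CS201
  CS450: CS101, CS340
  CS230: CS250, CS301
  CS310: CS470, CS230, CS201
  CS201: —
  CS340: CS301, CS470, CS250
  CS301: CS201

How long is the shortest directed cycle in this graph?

For each vertex v, BFS finds the shortest path from v back to v.
The shortest such closed walk is CS420 → CS120 → CS310 → CS470 → CS250 → CS420, length 5.

5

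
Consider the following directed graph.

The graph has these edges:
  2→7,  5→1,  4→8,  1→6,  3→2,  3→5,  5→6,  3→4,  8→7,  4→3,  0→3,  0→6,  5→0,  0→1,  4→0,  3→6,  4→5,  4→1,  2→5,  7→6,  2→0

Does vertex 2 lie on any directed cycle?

2 is on a cycle iff 2 can reach itself via ≥1 edge.
2 → 0 → 3 → 2 — yes.

Yes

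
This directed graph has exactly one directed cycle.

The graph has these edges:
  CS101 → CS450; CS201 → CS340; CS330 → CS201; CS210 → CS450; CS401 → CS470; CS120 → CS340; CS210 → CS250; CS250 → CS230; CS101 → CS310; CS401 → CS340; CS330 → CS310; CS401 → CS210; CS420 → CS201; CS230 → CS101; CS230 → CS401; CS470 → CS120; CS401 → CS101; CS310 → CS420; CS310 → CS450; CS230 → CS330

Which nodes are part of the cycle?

CS210, CS230, CS250, CS401

DFS with gray/black marking from CS230:
CS230 gray
  CS401 gray
    CS101 gray
      CS450 gray
      CS450 black
      CS310 gray
        CS420 gray
          CS201 gray
            CS340 gray
            CS340 black
          CS201 black
        CS420 black
        CS310→CS450: CS450 black — skip
      CS310 black
    CS101 black
    CS210 gray
      CS210→CS450: CS450 black — skip
      CS250 gray
        CS250→CS230: CS230 is gray → back edge
Back edge closes the cycle CS230 → CS401 → CS210 → CS250 → CS230; its vertices are {CS210, CS230, CS250, CS401}.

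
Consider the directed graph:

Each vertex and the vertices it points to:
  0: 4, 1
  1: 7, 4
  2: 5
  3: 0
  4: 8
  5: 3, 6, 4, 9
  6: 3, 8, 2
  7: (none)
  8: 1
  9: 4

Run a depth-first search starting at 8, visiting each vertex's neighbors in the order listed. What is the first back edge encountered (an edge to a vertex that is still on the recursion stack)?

DFS from 8 (visiting each vertex's neighbors in the order listed); mark gray on enter, black on exit:
8 gray
  1 gray
    7 gray
    7 black
    4 gray
      4→8: 8 is gray → back edge
First back edge: 4 → 8.

4→8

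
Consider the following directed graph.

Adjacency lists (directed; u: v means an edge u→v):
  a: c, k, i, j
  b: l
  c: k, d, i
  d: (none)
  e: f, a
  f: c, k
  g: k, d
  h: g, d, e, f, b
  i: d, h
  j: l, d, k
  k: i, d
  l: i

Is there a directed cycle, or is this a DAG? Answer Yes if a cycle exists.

DFS with white/gray/black marking, starting from a:
a gray
  c gray
    k gray
      i gray
        d gray
        d black
        h gray
          g gray
            g→k: k is gray → back edge
Back edge found, so a cycle exists: k → i → h → g → k.

Yes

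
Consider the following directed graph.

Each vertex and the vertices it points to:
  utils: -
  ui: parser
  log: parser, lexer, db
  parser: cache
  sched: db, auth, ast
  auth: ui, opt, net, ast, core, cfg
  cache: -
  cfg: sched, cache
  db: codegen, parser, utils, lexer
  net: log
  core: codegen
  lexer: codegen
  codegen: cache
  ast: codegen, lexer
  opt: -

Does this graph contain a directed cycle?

Yes

DFS with white/gray/black marking, starting from sched:
sched gray
  db gray
    codegen gray
      cache gray
      cache black
    codegen black
    parser gray
      parser→cache: cache black — skip
    parser black
    utils gray
    utils black
    lexer gray
      lexer→codegen: codegen black — skip
    lexer black
  db black
  auth gray
    ui gray
      ui→parser: parser black — skip
    ui black
    opt gray
    opt black
    net gray
      log gray
        log→parser: parser black — skip
        log→lexer: lexer black — skip
        log→db: db black — skip
      log black
    net black
    ast gray
      ast→codegen: codegen black — skip
      ast→lexer: lexer black — skip
    ast black
    core gray
      core→codegen: codegen black — skip
    core black
    cfg gray
      cfg→sched: sched is gray → back edge
Back edge found, so a cycle exists: sched → auth → cfg → sched.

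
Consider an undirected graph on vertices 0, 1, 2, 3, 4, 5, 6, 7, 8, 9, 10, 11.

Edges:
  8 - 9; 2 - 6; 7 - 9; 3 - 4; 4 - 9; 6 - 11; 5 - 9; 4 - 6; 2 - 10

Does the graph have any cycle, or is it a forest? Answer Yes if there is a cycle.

No

DFS, tracking each vertex's parent; an edge to a visited non-parent vertex closes a cycle.
Start from 7:
visit 7 (parent –)
  visit 9 (parent 7)
    9–7: parent, skip
    visit 8 (parent 9)
      8–9: parent, skip
    visit 4 (parent 9)
      visit 6 (parent 4)
        visit 11 (parent 6)
          11–6: parent, skip
        visit 2 (parent 6)
          visit 10 (parent 2)
            10–2: parent, skip
          2–6: parent, skip
        6–4: parent, skip
      4–9: parent, skip
      visit 3 (parent 4)
        3–4: parent, skip
    visit 5 (parent 9)
      5–9: parent, skip
visit 0 (parent –)
visit 1 (parent –)
No non-parent visited neighbor found — the graph is a forest.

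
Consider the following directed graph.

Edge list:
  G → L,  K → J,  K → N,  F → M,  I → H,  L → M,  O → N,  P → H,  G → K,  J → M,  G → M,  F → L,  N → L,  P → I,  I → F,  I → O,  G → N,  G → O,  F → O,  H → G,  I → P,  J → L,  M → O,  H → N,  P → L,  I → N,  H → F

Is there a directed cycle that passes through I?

I is on a cycle iff I can reach itself via ≥1 edge.
I → P → I — yes.

Yes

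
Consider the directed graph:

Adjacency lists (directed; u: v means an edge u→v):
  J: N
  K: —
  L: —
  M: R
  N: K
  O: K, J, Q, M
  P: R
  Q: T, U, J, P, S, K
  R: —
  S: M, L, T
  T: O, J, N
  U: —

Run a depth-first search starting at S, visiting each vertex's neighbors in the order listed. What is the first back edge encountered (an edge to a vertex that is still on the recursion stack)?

Q->T

DFS from S (visiting each vertex's neighbors in the order listed); mark gray on enter, black on exit:
S gray
  M gray
    R gray
    R black
  M black
  L gray
  L black
  T gray
    O gray
      K gray
      K black
      J gray
        N gray
          N→K: K black — skip
        N black
      J black
      Q gray
        Q→T: T is gray → back edge
First back edge: Q → T.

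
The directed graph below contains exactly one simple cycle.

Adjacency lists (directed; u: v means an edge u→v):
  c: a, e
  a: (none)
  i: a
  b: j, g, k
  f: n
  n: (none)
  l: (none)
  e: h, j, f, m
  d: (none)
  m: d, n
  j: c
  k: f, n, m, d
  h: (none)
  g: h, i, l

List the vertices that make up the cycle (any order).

c, e, j

DFS with gray/black marking from j:
j gray
  c gray
    a gray
    a black
    e gray
      h gray
      h black
      e→j: j is gray → back edge
Back edge closes the cycle j → c → e → j; its vertices are {c, e, j}.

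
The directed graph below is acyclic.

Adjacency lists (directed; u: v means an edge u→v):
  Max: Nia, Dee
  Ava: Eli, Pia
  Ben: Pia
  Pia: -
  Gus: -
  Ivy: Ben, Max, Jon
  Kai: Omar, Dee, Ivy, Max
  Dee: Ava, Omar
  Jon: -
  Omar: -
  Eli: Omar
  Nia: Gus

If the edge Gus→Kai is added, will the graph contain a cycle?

Yes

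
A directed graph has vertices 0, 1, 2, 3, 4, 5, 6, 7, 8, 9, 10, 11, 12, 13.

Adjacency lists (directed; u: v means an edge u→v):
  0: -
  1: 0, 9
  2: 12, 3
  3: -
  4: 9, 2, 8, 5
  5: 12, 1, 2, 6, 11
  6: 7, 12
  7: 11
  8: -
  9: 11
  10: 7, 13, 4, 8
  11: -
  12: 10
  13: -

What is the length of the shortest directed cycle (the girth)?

4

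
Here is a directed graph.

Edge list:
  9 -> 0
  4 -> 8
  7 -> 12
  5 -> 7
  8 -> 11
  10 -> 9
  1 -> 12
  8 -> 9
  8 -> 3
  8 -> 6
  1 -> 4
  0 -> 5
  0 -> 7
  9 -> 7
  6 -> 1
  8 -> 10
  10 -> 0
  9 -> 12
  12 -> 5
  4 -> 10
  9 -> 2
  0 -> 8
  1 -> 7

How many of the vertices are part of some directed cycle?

10

A vertex is on a directed cycle iff it belongs to a strongly connected component of size ≥ 2 (or has a self-loop).
The vertices on cycles are {0, 1, 4, 5, 6, 7, 8, 9, 10, 12} — 10 in total.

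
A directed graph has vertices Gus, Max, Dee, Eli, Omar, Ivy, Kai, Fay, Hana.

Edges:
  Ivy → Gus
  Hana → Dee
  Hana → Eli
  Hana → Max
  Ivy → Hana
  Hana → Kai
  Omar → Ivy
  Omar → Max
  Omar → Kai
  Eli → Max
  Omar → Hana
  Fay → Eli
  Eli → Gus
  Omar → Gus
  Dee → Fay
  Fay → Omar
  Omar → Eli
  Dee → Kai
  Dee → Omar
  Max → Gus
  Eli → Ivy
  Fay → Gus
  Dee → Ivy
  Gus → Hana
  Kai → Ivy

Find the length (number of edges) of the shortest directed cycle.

For each vertex v, BFS finds the shortest path from v back to v.
The shortest such closed walk is Hana → Kai → Ivy → Hana, length 3.

3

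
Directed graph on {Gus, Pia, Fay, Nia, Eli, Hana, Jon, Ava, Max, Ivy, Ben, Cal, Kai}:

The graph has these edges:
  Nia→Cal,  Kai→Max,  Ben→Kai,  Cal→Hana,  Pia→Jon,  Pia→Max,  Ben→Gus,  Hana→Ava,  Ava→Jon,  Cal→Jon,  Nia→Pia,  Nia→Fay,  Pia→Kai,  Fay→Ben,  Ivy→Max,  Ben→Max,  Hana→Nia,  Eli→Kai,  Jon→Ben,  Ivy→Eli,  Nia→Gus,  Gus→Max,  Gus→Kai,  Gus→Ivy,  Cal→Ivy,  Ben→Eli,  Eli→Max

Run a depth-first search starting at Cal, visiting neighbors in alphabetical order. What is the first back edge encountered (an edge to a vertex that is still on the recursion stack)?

Nia->Cal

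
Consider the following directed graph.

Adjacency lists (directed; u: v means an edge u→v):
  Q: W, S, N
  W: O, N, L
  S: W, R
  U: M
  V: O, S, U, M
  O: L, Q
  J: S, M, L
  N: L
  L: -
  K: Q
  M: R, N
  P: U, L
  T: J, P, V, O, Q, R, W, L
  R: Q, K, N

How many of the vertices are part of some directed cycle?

A vertex is on a directed cycle iff it belongs to a strongly connected component of size ≥ 2 (or has a self-loop).
The vertices on cycles are {K, O, Q, R, S, W} — 6 in total.

6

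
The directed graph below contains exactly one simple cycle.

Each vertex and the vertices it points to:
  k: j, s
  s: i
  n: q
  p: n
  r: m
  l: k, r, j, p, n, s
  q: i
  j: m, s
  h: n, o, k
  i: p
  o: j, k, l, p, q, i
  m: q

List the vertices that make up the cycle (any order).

i, n, p, q

DFS with gray/black marking from i:
i gray
  p gray
    n gray
      q gray
        q→i: i is gray → back edge
Back edge closes the cycle i → p → n → q → i; its vertices are {i, n, p, q}.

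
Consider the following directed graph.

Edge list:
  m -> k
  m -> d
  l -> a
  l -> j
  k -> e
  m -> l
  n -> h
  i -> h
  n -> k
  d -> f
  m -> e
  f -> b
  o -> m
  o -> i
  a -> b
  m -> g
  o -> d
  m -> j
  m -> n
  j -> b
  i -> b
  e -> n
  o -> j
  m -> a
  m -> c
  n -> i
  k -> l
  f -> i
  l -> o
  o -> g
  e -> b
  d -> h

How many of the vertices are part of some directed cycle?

6

A vertex is on a directed cycle iff it belongs to a strongly connected component of size ≥ 2 (or has a self-loop).
The vertices on cycles are {e, k, l, m, n, o} — 6 in total.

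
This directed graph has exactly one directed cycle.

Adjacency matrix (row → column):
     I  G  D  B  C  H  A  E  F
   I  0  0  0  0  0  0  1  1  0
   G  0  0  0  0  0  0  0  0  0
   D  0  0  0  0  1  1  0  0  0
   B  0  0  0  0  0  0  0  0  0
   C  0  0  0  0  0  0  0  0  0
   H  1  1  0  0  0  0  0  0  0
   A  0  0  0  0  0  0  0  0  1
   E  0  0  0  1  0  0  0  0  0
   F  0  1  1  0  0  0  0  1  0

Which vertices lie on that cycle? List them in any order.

A, D, F, H, I

DFS with gray/black marking from I:
I gray
  A gray
    F gray
      E gray
        B gray
        B black
      E black
      G gray
      G black
      D gray
        H gray
          H→G: G black — skip
          H→I: I is gray → back edge
Back edge closes the cycle I → A → F → D → H → I; its vertices are {A, D, F, H, I}.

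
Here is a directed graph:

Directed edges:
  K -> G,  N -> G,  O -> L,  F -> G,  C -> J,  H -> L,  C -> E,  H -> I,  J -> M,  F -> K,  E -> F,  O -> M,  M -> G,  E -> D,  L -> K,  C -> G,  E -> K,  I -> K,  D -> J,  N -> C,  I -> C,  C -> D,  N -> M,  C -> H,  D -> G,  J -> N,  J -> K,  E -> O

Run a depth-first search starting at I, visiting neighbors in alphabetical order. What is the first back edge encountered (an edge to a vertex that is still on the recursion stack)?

N->C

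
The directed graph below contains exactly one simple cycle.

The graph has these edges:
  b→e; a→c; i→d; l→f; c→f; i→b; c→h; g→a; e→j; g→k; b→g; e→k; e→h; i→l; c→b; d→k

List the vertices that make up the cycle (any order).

a, b, c, g

DFS with gray/black marking from b:
b gray
  g gray
    a gray
      c gray
        h gray
        h black
        f gray
        f black
        c→b: b is gray → back edge
Back edge closes the cycle b → g → a → c → b; its vertices are {a, b, c, g}.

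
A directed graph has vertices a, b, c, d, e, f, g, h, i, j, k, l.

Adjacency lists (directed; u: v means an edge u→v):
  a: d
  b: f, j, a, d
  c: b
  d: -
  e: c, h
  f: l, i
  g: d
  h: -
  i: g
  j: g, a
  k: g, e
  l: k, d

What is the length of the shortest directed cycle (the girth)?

6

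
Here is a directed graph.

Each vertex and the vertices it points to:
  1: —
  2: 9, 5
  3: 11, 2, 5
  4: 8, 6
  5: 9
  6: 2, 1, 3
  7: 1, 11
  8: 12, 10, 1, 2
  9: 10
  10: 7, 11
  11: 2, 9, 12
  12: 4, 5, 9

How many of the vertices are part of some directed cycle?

A vertex is on a directed cycle iff it belongs to a strongly connected component of size ≥ 2 (or has a self-loop).
The vertices on cycles are {2, 3, 4, 5, 6, 7, 8, 9, 10, 11, 12} — 11 in total.

11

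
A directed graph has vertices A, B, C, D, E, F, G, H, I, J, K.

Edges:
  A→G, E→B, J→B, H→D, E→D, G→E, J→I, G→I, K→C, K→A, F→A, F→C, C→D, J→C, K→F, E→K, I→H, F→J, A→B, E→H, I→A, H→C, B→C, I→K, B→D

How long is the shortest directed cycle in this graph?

3

For each vertex v, BFS finds the shortest path from v back to v.
The shortest such closed walk is A → G → I → A, length 3.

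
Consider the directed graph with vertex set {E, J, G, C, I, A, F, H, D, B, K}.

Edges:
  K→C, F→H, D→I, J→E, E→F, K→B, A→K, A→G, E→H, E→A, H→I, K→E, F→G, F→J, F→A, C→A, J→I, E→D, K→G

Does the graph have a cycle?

DFS with white/gray/black marking, starting from H:
H gray
  I gray
  I black
H black
E gray
  D gray
    D→I: I black — skip
  D black
  E→H: H black — skip
  A gray
    G gray
    G black
    K gray
      B gray
      B black
      C gray
        C→A: A is gray → back edge
Back edge found, so a cycle exists: A → K → C → A.

Yes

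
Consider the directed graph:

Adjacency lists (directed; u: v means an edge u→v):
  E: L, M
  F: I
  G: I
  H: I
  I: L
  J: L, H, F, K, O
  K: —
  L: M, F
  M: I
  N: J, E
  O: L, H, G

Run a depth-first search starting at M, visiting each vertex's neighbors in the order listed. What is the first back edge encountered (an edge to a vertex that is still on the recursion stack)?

L->M

DFS from M (visiting each vertex's neighbors in the order listed); mark gray on enter, black on exit:
M gray
  I gray
    L gray
      L→M: M is gray → back edge
First back edge: L → M.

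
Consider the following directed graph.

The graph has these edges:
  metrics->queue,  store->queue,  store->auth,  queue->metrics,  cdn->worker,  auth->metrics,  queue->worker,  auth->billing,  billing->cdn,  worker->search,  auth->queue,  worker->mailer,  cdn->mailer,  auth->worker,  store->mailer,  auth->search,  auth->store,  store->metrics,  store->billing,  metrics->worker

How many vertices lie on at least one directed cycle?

4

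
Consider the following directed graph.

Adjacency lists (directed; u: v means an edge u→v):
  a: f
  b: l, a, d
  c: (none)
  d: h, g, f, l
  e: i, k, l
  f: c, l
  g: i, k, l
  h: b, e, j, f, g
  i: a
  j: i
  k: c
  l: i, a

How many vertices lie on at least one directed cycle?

A vertex is on a directed cycle iff it belongs to a strongly connected component of size ≥ 2 (or has a self-loop).
The vertices on cycles are {a, b, d, f, h, i, l} — 7 in total.

7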